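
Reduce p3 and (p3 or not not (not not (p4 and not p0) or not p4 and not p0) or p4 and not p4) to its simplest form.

p3 and (p3 or not not (not not (p4 and not p0) or not p4 and not p0) or p4 and not p4)
= p3 and (p3 or not not (p4 and not p0 or not p4 and not p0) or p4 and not p4)   [double negation]
= p3 and (p3 or not not not p0 or p4 and not p4)   [distribution]
= p3 and (p3 or not not not p0)   [complement / identity]
= p3 and (p3 or not p0)   [double negation]
= p3   [absorption]

p3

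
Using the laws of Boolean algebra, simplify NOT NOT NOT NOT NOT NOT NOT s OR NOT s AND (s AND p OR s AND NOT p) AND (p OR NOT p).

NOT NOT NOT NOT NOT NOT NOT s OR NOT s AND (s AND p OR s AND NOT p) AND (p OR NOT p)
= NOT NOT NOT NOT NOT s OR NOT s AND (s AND p OR s AND NOT p) AND (p OR NOT p)   — double negation
= NOT NOT NOT NOT NOT s OR NOT s AND s AND (p OR NOT p)   — distribution
= NOT NOT NOT NOT NOT s OR NOT s AND s   — complement / identity
= NOT NOT NOT NOT NOT s   — complement / identity
= NOT NOT NOT s   — double negation
= NOT s   — double negation

NOT s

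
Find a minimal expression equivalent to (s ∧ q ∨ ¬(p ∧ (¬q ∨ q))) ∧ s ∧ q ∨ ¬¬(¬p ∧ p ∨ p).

(s ∧ q ∨ ¬(p ∧ (¬q ∨ q))) ∧ s ∧ q ∨ ¬¬(¬p ∧ p ∨ p)
= (s ∧ q ∨ ¬p) ∧ s ∧ q ∨ ¬¬(¬p ∧ p ∨ p)   — complement / identity
= (s ∧ q ∨ ¬p) ∧ s ∧ q ∨ ¬p ∧ p ∨ p   — double negation
= (s ∧ q ∨ ¬p) ∧ s ∧ q ∨ p   — complement / identity
= s ∧ q ∨ p   — absorption

s ∧ q ∨ p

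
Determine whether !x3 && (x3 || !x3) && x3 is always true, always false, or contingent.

always false

!x3 && (x3 || !x3) && x3
= !x3 && x3   (complement / identity)
= false   (complement)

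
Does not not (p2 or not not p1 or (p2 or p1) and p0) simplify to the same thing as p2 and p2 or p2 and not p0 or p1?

E1: not not (p2 or not not p1 or (p2 or p1) and p0)
    = not not (p2 or p1 or (p2 or p1) and p0)   [double negation]
    = not not (p2 or p1)   [absorption]
    = p2 or p1   [double negation]
E2: p2 and p2 or p2 and not p0 or p1
    = (p2 or not p0) and p2 or p1   [distribution]
    = p2 or p1   [absorption]
Both reduce to p2 or p1, so they are equivalent.

Yes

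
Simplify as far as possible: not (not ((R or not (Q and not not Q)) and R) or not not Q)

R and not Q

not (not ((R or not (Q and not not Q)) and R) or not not Q)
= not (not ((R or not (Q and Q)) and R) or not not Q)   (double negation)
= (R or not (Q and Q)) and R and not Q   (De Morgan)
= (R or not Q) and R and not Q   (idempotence)
= R and not Q   (absorption)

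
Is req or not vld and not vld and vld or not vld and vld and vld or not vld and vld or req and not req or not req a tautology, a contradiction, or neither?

tautology

req or not vld and not vld and vld or not vld and vld and vld or not vld and vld or req and not req or not req
= req or not vld and vld or not vld and vld or req and not req or not req
= req or not vld and vld or not vld and vld or not req
= req or not vld and vld or not req
= req or not req
= True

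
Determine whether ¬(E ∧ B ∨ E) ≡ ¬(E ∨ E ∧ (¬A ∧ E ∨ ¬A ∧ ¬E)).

Yes

E1: ¬(E ∧ B ∨ E)
    = ¬E   — absorption
E2: ¬(E ∨ E ∧ (¬A ∧ E ∨ ¬A ∧ ¬E))
    = ¬(E ∨ E ∧ ¬A)   — distribution
    = ¬E   — absorption
Both reduce to ¬E, so they are equivalent.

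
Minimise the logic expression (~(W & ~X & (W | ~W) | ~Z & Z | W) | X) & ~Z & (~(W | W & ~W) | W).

(~(W & ~X & (W | ~W) | ~Z & Z | W) | X) & ~Z & (~(W | W & ~W) | W)
= (~(W & ~X & (W | ~W) | W) | X) & ~Z & (~(W | W & ~W) | W)   [complement / identity]
= (~(W & ~X & (W | ~W) | W) | X) & ~Z & (~W | W)   [complement / identity]
= (~(W & ~X | W) | X) & ~Z & (~W | W)   [complement / identity]
= (~(W & ~X | W) | X) & ~Z   [complement / identity]
= (~W | X) & ~Z   [absorption]

(~W | X) & ~Z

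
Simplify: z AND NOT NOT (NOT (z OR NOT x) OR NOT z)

z AND NOT NOT (NOT (z OR NOT x) OR NOT z)
= z AND NOT ((z OR NOT x) AND z)   (De Morgan)
= z AND NOT z   (absorption)
= FALSE   (complement)

FALSE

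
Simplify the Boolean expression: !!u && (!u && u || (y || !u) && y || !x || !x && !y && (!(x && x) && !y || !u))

u && (y || !x)

!!u && (!u && u || (y || !u) && y || !x || !x && !y && (!(x && x) && !y || !u))
= !!u && (!u && u || (y || !u) && y || !x || !x && !y && (!x && !y || !u))   (idempotence)
= !!u && (!u && u || (y || !u) && y || !x || !x && !y)   (absorption)
= !!u && (!u && u || y || !x || !x && !y)   (absorption)
= !!u && (y || !x || !x && !y)   (complement / identity)
= !!u && (y || !x)   (absorption)
= u && (y || !x)   (double negation)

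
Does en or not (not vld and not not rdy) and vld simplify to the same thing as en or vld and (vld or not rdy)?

Yes

E1: en or not (not vld and not not rdy) and vld
    = en or (vld or not rdy) and vld   — De Morgan
    = en or vld   — absorption
E2: en or vld and (vld or not rdy)
    = en or vld   — absorption
Both reduce to en or vld, so they are equivalent.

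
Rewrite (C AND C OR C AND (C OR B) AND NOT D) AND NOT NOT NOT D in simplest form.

(C AND C OR C AND (C OR B) AND NOT D) AND NOT NOT NOT D
= (C AND C OR C AND NOT D) AND NOT NOT NOT D   [absorption]
= (C AND C OR C AND NOT D) AND NOT D   [double negation]
= (C OR C AND NOT D) AND NOT D   [idempotence]
= C AND NOT D   [absorption]

C AND NOT D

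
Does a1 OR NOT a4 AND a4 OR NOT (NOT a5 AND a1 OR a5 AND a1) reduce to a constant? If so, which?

yes, True

a1 OR NOT a4 AND a4 OR NOT (NOT a5 AND a1 OR a5 AND a1)
= a1 OR NOT (NOT a5 AND a1 OR a5 AND a1)   [complement / identity]
= a1 OR NOT a1   [distribution]
= TRUE   [complement]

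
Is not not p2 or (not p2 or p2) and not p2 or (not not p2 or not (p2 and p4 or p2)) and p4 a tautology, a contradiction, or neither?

tautology

not not p2 or (not p2 or p2) and not p2 or (not not p2 or not (p2 and p4 or p2)) and p4
= not not p2 or not p2 or (not not p2 or not (p2 and p4 or p2)) and p4   — complement / identity
= not not p2 or not p2 or (p2 or not (p2 and p4 or p2)) and p4   — double negation
= p2 or not p2 or (p2 or not (p2 and p4 or p2)) and p4   — double negation
= p2 or not p2 or (p2 or not p2) and p4   — absorption
= p2 or not p2   — absorption
= True   — complement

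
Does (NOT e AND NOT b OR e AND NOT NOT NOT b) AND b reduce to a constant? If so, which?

yes, False

(NOT e AND NOT b OR e AND NOT NOT NOT b) AND b
= (NOT e AND NOT b OR e AND NOT b) AND b   (double negation)
= NOT b AND b   (distribution)
= FALSE   (complement)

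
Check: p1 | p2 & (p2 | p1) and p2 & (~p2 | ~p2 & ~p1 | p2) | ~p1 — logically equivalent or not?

E1: p1 | p2 & (p2 | p1)
    = p1 | p2   (absorption)
E2: p2 & (~p2 | ~p2 & ~p1 | p2) | ~p1
    = p2 & (~p2 | p2) | ~p1   (absorption)
    = p2 | ~p1   (complement / identity)
These differ: at p1=0, p2=0, E1 = 0 but E2 = 1.

No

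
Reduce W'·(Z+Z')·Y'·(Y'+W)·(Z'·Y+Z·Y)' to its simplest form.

W'·(Z+Z')·Y'·(Y'+W)·(Z'·Y+Z·Y)'
= W'·Y'·(Y'+W)·(Z'·Y+Z·Y)'   [complement / identity]
= W'·Y'·(Y'+W)·Y'   [distribution]
= W'·Y'·Y'   [absorption]
= W'·Y'   [idempotence]

W'·Y'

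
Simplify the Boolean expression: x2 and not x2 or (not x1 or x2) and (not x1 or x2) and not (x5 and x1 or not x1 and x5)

x2 and not x2 or (not x1 or x2) and (not x1 or x2) and not (x5 and x1 or not x1 and x5)
= x2 and not x2 or (not x1 or x2) and (not x1 or x2) and not x5   (distribution)
= x2 and not x2 or (not x1 or x2) and not x5   (idempotence)
= (not x1 or x2) and not x5   (complement / identity)

(not x1 or x2) and not x5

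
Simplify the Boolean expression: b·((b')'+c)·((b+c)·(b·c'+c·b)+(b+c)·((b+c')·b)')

b

b·((b')'+c)·((b+c)·(b·c'+c·b)+(b+c)·((b+c')·b)')
= b·((b')'+c)·((b+c)·b+(b+c)·((b+c')·b)')
= b·((b')'+c)·((b+c)·b+(b+c)·b')
= b·((b')'+c)·(b+c)
= b·(b+c)·(b+c)
= b·(b+c)
= b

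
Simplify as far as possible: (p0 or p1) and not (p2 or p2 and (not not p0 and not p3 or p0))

(p0 or p1) and not (p2 or p2 and (not not p0 and not p3 or p0))
= (p0 or p1) and not (p2 or p2 and (p0 and not p3 or p0))   [double negation]
= (p0 or p1) and not (p2 or p2 and p0)   [absorption]
= (p0 or p1) and not p2   [absorption]

(p0 or p1) and not p2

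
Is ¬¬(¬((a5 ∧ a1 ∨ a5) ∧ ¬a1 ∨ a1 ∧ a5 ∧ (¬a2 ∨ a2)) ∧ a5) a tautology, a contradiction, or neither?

contradiction

¬¬(¬((a5 ∧ a1 ∨ a5) ∧ ¬a1 ∨ a1 ∧ a5 ∧ (¬a2 ∨ a2)) ∧ a5)
= ¬¬(¬((a5 ∧ a1 ∨ a5) ∧ ¬a1 ∨ a1 ∧ a5) ∧ a5)   (complement / identity)
= ¬¬(¬(a5 ∧ ¬a1 ∨ a1 ∧ a5) ∧ a5)   (absorption)
= ¬(a5 ∧ ¬a1 ∨ a1 ∧ a5) ∧ a5   (double negation)
= ¬a5 ∧ a5   (distribution)
= False   (complement)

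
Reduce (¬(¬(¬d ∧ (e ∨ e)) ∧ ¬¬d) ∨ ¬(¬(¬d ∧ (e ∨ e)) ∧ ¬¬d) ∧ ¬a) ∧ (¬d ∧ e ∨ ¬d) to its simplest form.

(¬(¬(¬d ∧ (e ∨ e)) ∧ ¬¬d) ∨ ¬(¬(¬d ∧ (e ∨ e)) ∧ ¬¬d) ∧ ¬a) ∧ (¬d ∧ e ∨ ¬d)
= ¬(¬(¬d ∧ (e ∨ e)) ∧ ¬¬d) ∧ (¬d ∧ e ∨ ¬d)
= ¬(¬(¬d ∧ e) ∧ ¬¬d) ∧ (¬d ∧ e ∨ ¬d)
= (¬d ∧ e ∨ ¬d) ∧ (¬d ∧ e ∨ ¬d)
= ¬d ∧ e ∨ ¬d
= ¬d

¬d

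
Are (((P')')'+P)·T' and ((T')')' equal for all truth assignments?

Yes

E1: (((P')')'+P)·T'
    = (P'+P)·T'   (double negation)
    = T'   (complement / identity)
E2: ((T')')'
    = T'   (double negation)
Both reduce to T', so they are equivalent.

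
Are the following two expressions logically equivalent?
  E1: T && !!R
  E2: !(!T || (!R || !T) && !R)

Yes

E1: T && !!R
    = T && R   — double negation
E2: !(!T || (!R || !T) && !R)
    = !(!T || !R)   — absorption
    = T && R   — De Morgan
Both reduce to T && R, so they are equivalent.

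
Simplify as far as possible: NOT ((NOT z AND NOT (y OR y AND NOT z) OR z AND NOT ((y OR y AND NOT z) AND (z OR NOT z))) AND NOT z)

y OR z

NOT ((NOT z AND NOT (y OR y AND NOT z) OR z AND NOT ((y OR y AND NOT z) AND (z OR NOT z))) AND NOT z)
= NOT ((NOT z AND NOT (y OR y AND NOT z) OR z AND NOT (y OR y AND NOT z)) AND NOT z)   (complement / identity)
= NOT (NOT (y OR y AND NOT z) AND NOT z)   (distribution)
= y OR y AND NOT z OR z   (De Morgan)
= y OR z   (absorption)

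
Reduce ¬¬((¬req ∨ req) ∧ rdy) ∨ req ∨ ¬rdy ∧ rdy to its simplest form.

rdy ∨ req

¬¬((¬req ∨ req) ∧ rdy) ∨ req ∨ ¬rdy ∧ rdy
= ¬¬((¬req ∨ req) ∧ rdy) ∨ req
= ¬¬rdy ∨ req
= rdy ∨ req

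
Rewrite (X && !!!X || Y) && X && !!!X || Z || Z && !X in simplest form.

(X && !!!X || Y) && X && !!!X || Z || Z && !X
= X && !!!X || Z || Z && !X
= X && !!!X || Z
= X && !X || Z
= Z

Z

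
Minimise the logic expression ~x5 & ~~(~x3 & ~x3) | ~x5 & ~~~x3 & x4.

~x5 & ~~(~x3 & ~x3) | ~x5 & ~~~x3 & x4
= ~x5 & ~~~x3 | ~x5 & ~~~x3 & x4   (idempotence)
= ~x5 & ~~~x3   (absorption)
= ~x5 & ~x3   (double negation)

~x5 & ~x3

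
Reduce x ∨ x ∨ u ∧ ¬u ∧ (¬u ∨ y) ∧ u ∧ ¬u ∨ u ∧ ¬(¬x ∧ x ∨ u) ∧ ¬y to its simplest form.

x ∨ x ∨ u ∧ ¬u ∧ (¬u ∨ y) ∧ u ∧ ¬u ∨ u ∧ ¬(¬x ∧ x ∨ u) ∧ ¬y
= x ∨ x ∨ u ∧ ¬u ∧ u ∧ ¬u ∨ u ∧ ¬(¬x ∧ x ∨ u) ∧ ¬y   [absorption]
= x ∨ x ∨ u ∧ ¬u ∧ u ∧ ¬u ∨ u ∧ ¬u ∧ ¬y   [complement / identity]
= x ∨ u ∧ ¬u ∧ u ∧ ¬u ∨ u ∧ ¬u ∧ ¬y   [idempotence]
= x ∨ u ∧ ¬u ∧ (u ∧ ¬u ∨ ¬y)   [distribution]
= x ∨ u ∧ ¬u   [absorption]
= x   [complement / identity]

x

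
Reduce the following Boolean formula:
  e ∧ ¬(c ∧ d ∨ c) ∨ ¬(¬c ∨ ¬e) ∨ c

e ∧ ¬(c ∧ d ∨ c) ∨ ¬(¬c ∨ ¬e) ∨ c
= e ∧ ¬(c ∧ d ∨ c) ∨ c ∧ e ∨ c   (De Morgan)
= e ∧ ¬c ∨ c ∧ e ∨ c   (absorption)
= e ∨ c   (distribution)

e ∨ c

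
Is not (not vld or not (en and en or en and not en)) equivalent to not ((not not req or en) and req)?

No

E1: not (not vld or not (en and en or en and not en))
    = vld and (en and en or en and not en)   [De Morgan]
    = vld and en   [distribution]
E2: not ((not not req or en) and req)
    = not ((req or en) and req)   [double negation]
    = not req   [absorption]
These differ: at en=0, req=0, vld=0, E1 = 0 but E2 = 1.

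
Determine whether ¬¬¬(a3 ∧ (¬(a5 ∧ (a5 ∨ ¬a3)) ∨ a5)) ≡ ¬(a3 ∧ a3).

Yes

E1: ¬¬¬(a3 ∧ (¬(a5 ∧ (a5 ∨ ¬a3)) ∨ a5))
    = ¬¬¬(a3 ∧ (¬a5 ∨ a5))   [absorption]
    = ¬¬¬a3   [complement / identity]
    = ¬a3   [double negation]
E2: ¬(a3 ∧ a3)
    = ¬a3   [idempotence]
Both reduce to ¬a3, so they are equivalent.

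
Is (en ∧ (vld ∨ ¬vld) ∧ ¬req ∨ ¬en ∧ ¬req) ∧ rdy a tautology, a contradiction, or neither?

neither

(en ∧ (vld ∨ ¬vld) ∧ ¬req ∨ ¬en ∧ ¬req) ∧ rdy
= (en ∧ ¬req ∨ ¬en ∧ ¬req) ∧ rdy   [complement / identity]
= ¬req ∧ rdy   [distribution]
This depends on rdy, req, so it is not a constant.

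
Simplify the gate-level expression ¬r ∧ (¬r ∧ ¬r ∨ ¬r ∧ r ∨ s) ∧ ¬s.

¬r ∧ (¬r ∧ ¬r ∨ ¬r ∧ r ∨ s) ∧ ¬s
= ¬r ∧ (¬r ∨ s) ∧ ¬s   [distribution]
= ¬r ∧ ¬s   [absorption]

¬r ∧ ¬s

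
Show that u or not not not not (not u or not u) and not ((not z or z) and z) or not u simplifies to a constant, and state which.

u or not not not not (not u or not u) and not ((not z or z) and z) or not u
= u or not not not not (not u or not u) and not z or not u
= u or not not (not u or not u) and not z or not u
= u or not (u and u) and not z or not u
= u or not u and not z or not u
= u or not u
= True

True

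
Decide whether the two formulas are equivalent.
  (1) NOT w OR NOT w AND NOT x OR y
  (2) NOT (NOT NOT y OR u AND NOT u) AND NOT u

No

E1: NOT w OR NOT w AND NOT x OR y
    = NOT w OR y   [absorption]
E2: NOT (NOT NOT y OR u AND NOT u) AND NOT u
    = NOT NOT NOT y AND NOT u   [complement / identity]
    = NOT y AND NOT u   [double negation]
These differ: at u=1, w=0, x=0, y=1, E1 = 1 but E2 = 0.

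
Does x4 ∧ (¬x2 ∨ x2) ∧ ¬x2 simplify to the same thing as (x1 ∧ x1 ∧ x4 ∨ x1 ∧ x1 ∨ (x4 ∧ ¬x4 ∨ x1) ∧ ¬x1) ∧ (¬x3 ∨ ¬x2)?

No

E1: x4 ∧ (¬x2 ∨ x2) ∧ ¬x2
    = x4 ∧ ¬x2
E2: (x1 ∧ x1 ∧ x4 ∨ x1 ∧ x1 ∨ (x4 ∧ ¬x4 ∨ x1) ∧ ¬x1) ∧ (¬x3 ∨ ¬x2)
    = (x1 ∧ x1 ∨ (x4 ∧ ¬x4 ∨ x1) ∧ ¬x1) ∧ (¬x3 ∨ ¬x2)
    = (x1 ∧ x1 ∨ x1 ∧ ¬x1) ∧ (¬x3 ∨ ¬x2)
    = x1 ∧ (¬x3 ∨ ¬x2)
These differ: at x1=1, x2=0, x3=1, x4=0, E1 = 0 but E2 = 1.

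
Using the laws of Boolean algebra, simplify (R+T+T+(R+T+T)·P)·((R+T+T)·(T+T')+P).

R+T

(R+T+T+(R+T+T)·P)·((R+T+T)·(T+T')+P)
= (R+T+T)·((R+T+T)·(T+T')+P)   — absorption
= (R+T+T)·(R+T+T+P)   — complement / identity
= R+T+T   — absorption
= R+T   — idempotence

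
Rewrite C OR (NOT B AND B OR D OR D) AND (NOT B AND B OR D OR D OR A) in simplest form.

C OR D

C OR (NOT B AND B OR D OR D) AND (NOT B AND B OR D OR D OR A)
= C OR NOT B AND B OR D OR D
= C OR D OR D
= C OR D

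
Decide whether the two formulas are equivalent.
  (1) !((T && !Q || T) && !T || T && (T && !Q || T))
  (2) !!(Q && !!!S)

No

E1: !((T && !Q || T) && !T || T && (T && !Q || T))
    = !(T && !Q || T)   [distribution]
    = !T   [absorption]
E2: !!(Q && !!!S)
    = !!(Q && !S)   [double negation]
    = Q && !S   [double negation]
These differ: at Q=0, S=0, T=0, E1 = 1 but E2 = 0.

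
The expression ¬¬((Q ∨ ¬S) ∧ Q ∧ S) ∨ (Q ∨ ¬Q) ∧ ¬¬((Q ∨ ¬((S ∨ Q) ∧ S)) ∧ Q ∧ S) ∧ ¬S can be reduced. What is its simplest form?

Q ∧ S

¬¬((Q ∨ ¬S) ∧ Q ∧ S) ∨ (Q ∨ ¬Q) ∧ ¬¬((Q ∨ ¬((S ∨ Q) ∧ S)) ∧ Q ∧ S) ∧ ¬S
= ¬¬((Q ∨ ¬S) ∧ Q ∧ S) ∨ ¬¬((Q ∨ ¬((S ∨ Q) ∧ S)) ∧ Q ∧ S) ∧ ¬S   [complement / identity]
= ¬¬((Q ∨ ¬S) ∧ Q ∧ S) ∨ ¬¬((Q ∨ ¬S) ∧ Q ∧ S) ∧ ¬S   [absorption]
= ¬¬((Q ∨ ¬S) ∧ Q ∧ S)   [absorption]
= ¬¬(Q ∧ S)   [absorption]
= Q ∧ S   [double negation]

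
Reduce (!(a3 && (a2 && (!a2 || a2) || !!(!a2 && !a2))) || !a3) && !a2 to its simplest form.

!a3 && !a2

(!(a3 && (a2 && (!a2 || a2) || !!(!a2 && !a2))) || !a3) && !a2
= (!(a3 && (a2 && (!a2 || a2) || !!!a2)) || !a3) && !a2   [idempotence]
= (!(a3 && (a2 || !!!a2)) || !a3) && !a2   [complement / identity]
= (!(a3 && (a2 || !a2)) || !a3) && !a2   [double negation]
= (!a3 || !a3) && !a2   [complement / identity]
= !a3 && !a2   [idempotence]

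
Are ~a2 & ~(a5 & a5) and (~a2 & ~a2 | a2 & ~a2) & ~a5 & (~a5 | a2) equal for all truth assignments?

E1: ~a2 & ~(a5 & a5)
    = ~a2 & ~a5   — idempotence
E2: (~a2 & ~a2 | a2 & ~a2) & ~a5 & (~a5 | a2)
    = ~a2 & ~a5 & (~a5 | a2)   — distribution
    = ~a2 & ~a5   — absorption
Both reduce to ~a2 & ~a5, so they are equivalent.

Yes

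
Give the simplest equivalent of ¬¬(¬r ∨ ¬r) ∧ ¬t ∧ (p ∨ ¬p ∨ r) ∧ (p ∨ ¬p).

¬r ∧ ¬t

¬¬(¬r ∨ ¬r) ∧ ¬t ∧ (p ∨ ¬p ∨ r) ∧ (p ∨ ¬p)
= ¬¬(¬r ∨ ¬r) ∧ ¬t ∧ (p ∨ ¬p)   [absorption]
= ¬¬(¬r ∨ ¬r) ∧ ¬t   [complement / identity]
= ¬¬¬r ∧ ¬t   [idempotence]
= ¬r ∧ ¬t   [double negation]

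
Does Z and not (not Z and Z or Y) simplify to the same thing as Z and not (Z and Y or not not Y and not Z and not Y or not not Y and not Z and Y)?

Yes

E1: Z and not (not Z and Z or Y)
    = Z and not Y   [complement / identity]
E2: Z and not (Z and Y or not not Y and not Z and not Y or not not Y and not Z and Y)
    = Z and not (Z and Y or not not Y and not Z)   [distribution]
    = Z and not (Z and Y or Y and not Z)   [double negation]
    = Z and not Y   [distribution]
Both reduce to Z and not Y, so they are equivalent.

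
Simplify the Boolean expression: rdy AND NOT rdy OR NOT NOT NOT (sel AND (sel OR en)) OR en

rdy AND NOT rdy OR NOT NOT NOT (sel AND (sel OR en)) OR en
= rdy AND NOT rdy OR NOT NOT NOT sel OR en   — absorption
= NOT NOT NOT sel OR en   — complement / identity
= NOT sel OR en   — double negation

NOT sel OR en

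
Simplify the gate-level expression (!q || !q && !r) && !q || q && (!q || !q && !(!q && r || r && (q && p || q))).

(!q || !q && !r) && !q || q && (!q || !q && !(!q && r || r && (q && p || q)))
= (!q || !q && !r) && !q || q && (!q || !q && !(!q && r || r && q))   [absorption]
= (!q || !q && !r) && !q || q && (!q || !q && !r)   [distribution]
= !q || !q && !r   [distribution]
= !q   [absorption]

!q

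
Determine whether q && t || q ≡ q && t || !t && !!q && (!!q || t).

E1: q && t || q
    = q
E2: q && t || !t && !!q && (!!q || t)
    = q && t || !t && !!q
    = q && t || !t && q
    = q
Both reduce to q, so they are equivalent.

Yes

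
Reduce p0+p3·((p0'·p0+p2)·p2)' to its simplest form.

p0+p3·((p0'·p0+p2)·p2)'
= p0+p3·(p2·p2)'
= p0+p3·p2'

p0+p3·p2'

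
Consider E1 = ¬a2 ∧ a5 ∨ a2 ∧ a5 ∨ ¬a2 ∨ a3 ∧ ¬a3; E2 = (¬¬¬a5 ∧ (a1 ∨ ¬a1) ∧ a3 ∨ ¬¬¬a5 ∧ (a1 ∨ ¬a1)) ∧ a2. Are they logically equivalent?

No

E1: ¬a2 ∧ a5 ∨ a2 ∧ a5 ∨ ¬a2 ∨ a3 ∧ ¬a3
    = ¬a2 ∧ a5 ∨ a2 ∧ a5 ∨ ¬a2   — complement / identity
    = a5 ∨ ¬a2   — distribution
E2: (¬¬¬a5 ∧ (a1 ∨ ¬a1) ∧ a3 ∨ ¬¬¬a5 ∧ (a1 ∨ ¬a1)) ∧ a2
    = ¬¬¬a5 ∧ (a1 ∨ ¬a1) ∧ a2   — absorption
    = ¬¬¬a5 ∧ a2   — complement / identity
    = ¬a5 ∧ a2   — double negation
These differ: at a1=0, a2=0, a3=0, a5=1, E1 = 1 but E2 = 0.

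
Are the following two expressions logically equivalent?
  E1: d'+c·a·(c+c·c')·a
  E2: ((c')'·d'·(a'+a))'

No

E1: d'+c·a·(c+c·c')·a
    = d'+c·a·c·a   — complement / identity
    = d'+c·a   — idempotence
E2: ((c')'·d'·(a'+a))'
    = ((c')'·d')'   — complement / identity
    = c'+d   — De Morgan
These differ: at a=0, c=0, d=1, E1 = 0 but E2 = 1.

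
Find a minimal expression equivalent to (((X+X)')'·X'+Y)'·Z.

(((X+X)')'·X'+Y)'·Z
= ((X')'·X'+Y)'·Z   — idempotence
= (X·X'+Y)'·Z   — double negation
= Y'·Z   — complement / identity

Y'·Z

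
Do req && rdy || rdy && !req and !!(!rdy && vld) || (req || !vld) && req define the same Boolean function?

E1: req && rdy || rdy && !req
    = rdy
E2: !!(!rdy && vld) || (req || !vld) && req
    = !!(!rdy && vld) || req
    = !rdy && vld || req
These differ: at rdy=0, req=1, vld=1, E1 = 0 but E2 = 1.

No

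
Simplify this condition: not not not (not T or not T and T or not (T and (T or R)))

not not not (not T or not T and T or not (T and (T or R)))
= not not not (not T or not T and T or not T)   [absorption]
= not not not (not T or not T)   [complement / identity]
= not not not not T   [idempotence]
= not not T   [double negation]
= T   [double negation]

T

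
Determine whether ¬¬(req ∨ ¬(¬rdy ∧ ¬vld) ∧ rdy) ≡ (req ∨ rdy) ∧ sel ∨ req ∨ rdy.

Yes

E1: ¬¬(req ∨ ¬(¬rdy ∧ ¬vld) ∧ rdy)
    = ¬¬(req ∨ (rdy ∨ vld) ∧ rdy)   — De Morgan
    = ¬¬(req ∨ rdy)   — absorption
    = req ∨ rdy   — double negation
E2: (req ∨ rdy) ∧ sel ∨ req ∨ rdy
    = req ∨ rdy   — absorption
Both reduce to req ∨ rdy, so they are equivalent.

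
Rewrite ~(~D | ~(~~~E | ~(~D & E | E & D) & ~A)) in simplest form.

D & ~E

~(~D | ~(~~~E | ~(~D & E | E & D) & ~A))
= ~(~D | ~(~E | ~(~D & E | E & D) & ~A))   [double negation]
= ~(~D | ~(~E | ~E & ~A))   [distribution]
= ~(~D | ~~E)   [absorption]
= D & ~E   [De Morgan]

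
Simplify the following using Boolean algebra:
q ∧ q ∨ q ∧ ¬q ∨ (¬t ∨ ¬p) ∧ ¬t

q ∨ ¬t

q ∧ q ∨ q ∧ ¬q ∨ (¬t ∨ ¬p) ∧ ¬t
= q ∨ (¬t ∨ ¬p) ∧ ¬t   (distribution)
= q ∨ ¬t   (absorption)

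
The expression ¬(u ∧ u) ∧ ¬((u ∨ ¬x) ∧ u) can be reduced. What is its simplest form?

¬(u ∧ u) ∧ ¬((u ∨ ¬x) ∧ u)
= ¬(u ∧ u) ∧ ¬u   (absorption)
= ¬u ∧ ¬u   (idempotence)
= ¬u   (idempotence)

¬u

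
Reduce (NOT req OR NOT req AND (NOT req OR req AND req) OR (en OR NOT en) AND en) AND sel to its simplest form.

(NOT req OR en) AND sel

(NOT req OR NOT req AND (NOT req OR req AND req) OR (en OR NOT en) AND en) AND sel
= (NOT req OR NOT req AND (NOT req OR req AND req) OR en) AND sel   (complement / identity)
= (NOT req OR NOT req AND (NOT req OR req) OR en) AND sel   (idempotence)
= (NOT req OR NOT req OR en) AND sel   (complement / identity)
= (NOT req OR en) AND sel   (idempotence)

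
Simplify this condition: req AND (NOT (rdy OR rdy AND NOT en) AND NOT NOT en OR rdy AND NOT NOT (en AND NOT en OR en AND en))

req AND (NOT (rdy OR rdy AND NOT en) AND NOT NOT en OR rdy AND NOT NOT (en AND NOT en OR en AND en))
= req AND (NOT (rdy OR rdy AND NOT en) AND NOT NOT en OR rdy AND NOT NOT en)   [distribution]
= req AND (NOT rdy AND NOT NOT en OR rdy AND NOT NOT en)   [absorption]
= req AND NOT NOT en   [distribution]
= req AND en   [double negation]

req AND en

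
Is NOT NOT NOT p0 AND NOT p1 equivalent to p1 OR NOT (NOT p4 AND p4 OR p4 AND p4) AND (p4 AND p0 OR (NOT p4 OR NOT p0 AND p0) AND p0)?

E1: NOT NOT NOT p0 AND NOT p1
    = NOT p0 AND NOT p1   — double negation
E2: p1 OR NOT (NOT p4 AND p4 OR p4 AND p4) AND (p4 AND p0 OR (NOT p4 OR NOT p0 AND p0) AND p0)
    = p1 OR NOT (NOT p4 AND p4 OR p4 AND p4) AND (p4 AND p0 OR NOT p4 AND p0)   — complement / identity
    = p1 OR NOT p4 AND (p4 AND p0 OR NOT p4 AND p0)   — distribution
    = p1 OR NOT p4 AND p0   — distribution
These differ: at p0=1, p1=1, p4=0, E1 = 0 but E2 = 1.

No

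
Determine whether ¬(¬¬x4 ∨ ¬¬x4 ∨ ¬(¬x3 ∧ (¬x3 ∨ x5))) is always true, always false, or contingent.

contingent

¬(¬¬x4 ∨ ¬¬x4 ∨ ¬(¬x3 ∧ (¬x3 ∨ x5)))
= ¬(¬¬x4 ∨ ¬¬x4 ∨ ¬¬x3)   — absorption
= ¬(¬¬x4 ∨ ¬¬x3)   — idempotence
= ¬x4 ∧ ¬x3   — De Morgan
This depends on x3, x4, so it is not a constant.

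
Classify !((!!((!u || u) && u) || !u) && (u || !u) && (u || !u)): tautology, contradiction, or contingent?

contradiction

!((!!((!u || u) && u) || !u) && (u || !u) && (u || !u))
= !((!!((!u || u) && u) || !u) && (u || !u))
= !((!!u || !u) && (u || !u))
= !(!!u || !u)
= !u && u
= false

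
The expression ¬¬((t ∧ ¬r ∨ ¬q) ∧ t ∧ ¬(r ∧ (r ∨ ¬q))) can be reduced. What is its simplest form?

t ∧ ¬r

¬¬((t ∧ ¬r ∨ ¬q) ∧ t ∧ ¬(r ∧ (r ∨ ¬q)))
= ¬¬((t ∧ ¬r ∨ ¬q) ∧ t ∧ ¬r)
= ¬¬(t ∧ ¬r)
= t ∧ ¬r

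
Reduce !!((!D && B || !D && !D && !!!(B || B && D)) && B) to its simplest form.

!D && B

!!((!D && B || !D && !D && !!!(B || B && D)) && B)
= !!((!D && B || !D && !!!(B || B && D)) && B)
= !!((!D && B || !D && !!!B) && B)
= !!((!D && B || !D && !B) && B)
= (!D && B || !D && !B) && B
= !D && B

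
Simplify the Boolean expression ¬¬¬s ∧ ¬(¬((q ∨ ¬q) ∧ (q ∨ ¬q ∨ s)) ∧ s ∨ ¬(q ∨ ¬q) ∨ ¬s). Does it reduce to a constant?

False

¬¬¬s ∧ ¬(¬((q ∨ ¬q) ∧ (q ∨ ¬q ∨ s)) ∧ s ∨ ¬(q ∨ ¬q) ∨ ¬s)
= ¬¬¬s ∧ ¬(¬(q ∨ ¬q) ∧ s ∨ ¬(q ∨ ¬q) ∨ ¬s)   (absorption)
= ¬¬¬s ∧ ¬(¬(q ∨ ¬q) ∨ ¬s)   (absorption)
= ¬¬¬s ∧ (q ∨ ¬q) ∧ s   (De Morgan)
= ¬¬¬s ∧ s   (complement / identity)
= ¬s ∧ s   (double negation)
= False   (complement)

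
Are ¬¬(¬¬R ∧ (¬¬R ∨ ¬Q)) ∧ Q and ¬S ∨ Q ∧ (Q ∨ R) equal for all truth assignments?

No

E1: ¬¬(¬¬R ∧ (¬¬R ∨ ¬Q)) ∧ Q
    = ¬¬R ∧ (¬¬R ∨ ¬Q) ∧ Q   (double negation)
    = ¬¬R ∧ Q   (absorption)
    = R ∧ Q   (double negation)
E2: ¬S ∨ Q ∧ (Q ∨ R)
    = ¬S ∨ Q   (absorption)
These differ: at Q=0, R=0, S=0, E1 = 0 but E2 = 1.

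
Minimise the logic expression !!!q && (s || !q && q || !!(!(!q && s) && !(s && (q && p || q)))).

!q

!!!q && (s || !q && q || !!(!(!q && s) && !(s && (q && p || q))))
= !!!q && (s || !q && q || !!(!(!q && s) && !(s && q)))   — absorption
= !q && (s || !q && q || !!(!(!q && s) && !(s && q)))   — double negation
= !q && (s || !!(!(!q && s) && !(s && q)))   — complement / identity
= !q && (s || !(!q && s || s && q))   — De Morgan
= !q && (s || !s)   — distribution
= !q   — complement / identity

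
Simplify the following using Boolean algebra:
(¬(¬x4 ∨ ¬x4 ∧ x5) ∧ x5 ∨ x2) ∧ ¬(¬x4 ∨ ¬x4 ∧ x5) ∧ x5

x4 ∧ x5

(¬(¬x4 ∨ ¬x4 ∧ x5) ∧ x5 ∨ x2) ∧ ¬(¬x4 ∨ ¬x4 ∧ x5) ∧ x5
= ¬(¬x4 ∨ ¬x4 ∧ x5) ∧ x5   (absorption)
= ¬¬x4 ∧ x5   (absorption)
= x4 ∧ x5   (double negation)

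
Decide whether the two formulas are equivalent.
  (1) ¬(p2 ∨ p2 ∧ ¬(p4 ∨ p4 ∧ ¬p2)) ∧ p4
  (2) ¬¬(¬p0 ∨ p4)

E1: ¬(p2 ∨ p2 ∧ ¬(p4 ∨ p4 ∧ ¬p2)) ∧ p4
    = ¬(p2 ∨ p2 ∧ ¬p4) ∧ p4   — absorption
    = ¬p2 ∧ p4   — absorption
E2: ¬¬(¬p0 ∨ p4)
    = ¬p0 ∨ p4   — double negation
These differ: at p0=0, p2=1, p4=0, E1 = 0 but E2 = 1.

No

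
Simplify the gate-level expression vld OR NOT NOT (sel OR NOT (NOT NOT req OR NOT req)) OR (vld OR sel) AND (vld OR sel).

vld OR sel

vld OR NOT NOT (sel OR NOT (NOT NOT req OR NOT req)) OR (vld OR sel) AND (vld OR sel)
= vld OR NOT NOT (sel OR NOT (NOT NOT req OR NOT req)) OR vld OR sel
= vld OR sel OR NOT (NOT NOT req OR NOT req) OR vld OR sel
= vld OR sel OR NOT req AND req OR vld OR sel
= vld OR sel OR vld OR sel
= vld OR sel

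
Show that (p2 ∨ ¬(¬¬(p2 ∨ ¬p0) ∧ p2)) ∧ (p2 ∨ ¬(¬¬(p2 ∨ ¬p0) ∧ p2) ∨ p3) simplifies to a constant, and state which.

(p2 ∨ ¬(¬¬(p2 ∨ ¬p0) ∧ p2)) ∧ (p2 ∨ ¬(¬¬(p2 ∨ ¬p0) ∧ p2) ∨ p3)
= p2 ∨ ¬(¬¬(p2 ∨ ¬p0) ∧ p2)   (absorption)
= p2 ∨ ¬((p2 ∨ ¬p0) ∧ p2)   (double negation)
= p2 ∨ ¬p2   (absorption)
= True   (complement)

True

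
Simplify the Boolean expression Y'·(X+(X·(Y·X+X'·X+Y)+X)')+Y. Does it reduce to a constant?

Y'·(X+(X·(Y·X+X'·X+Y)+X)')+Y
= Y'·(X+(X·(Y·X+Y)+X)')+Y   — complement / identity
= Y'·(X+(X·Y+X)')+Y   — absorption
= Y'·(X+X')+Y   — absorption
= Y'+Y   — complement / identity
= 1   — complement

1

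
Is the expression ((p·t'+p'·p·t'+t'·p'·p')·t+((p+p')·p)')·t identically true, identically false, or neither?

neither

((p·t'+p'·p·t'+t'·p'·p')·t+((p+p')·p)')·t
= ((p·t'+(p·t'+t'·p')·p')·t+((p+p')·p)')·t   [distribution]
= ((p·t'+t'·p')·t+((p+p')·p)')·t   [distribution]
= (t'·t+((p+p')·p)')·t   [distribution]
= (t'·t+p')·t   [complement / identity]
= p'·t   [complement / identity]
This depends on p, t, so it is not a constant.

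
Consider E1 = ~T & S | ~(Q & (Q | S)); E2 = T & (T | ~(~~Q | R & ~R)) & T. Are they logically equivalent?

E1: ~T & S | ~(Q & (Q | S))
    = ~T & S | ~Q   (absorption)
E2: T & (T | ~(~~Q | R & ~R)) & T
    = T & (T | ~~~Q) & T   (complement / identity)
    = T & (T | ~Q) & T   (double negation)
    = T & T   (absorption)
    = T   (idempotence)
These differ: at Q=0, R=0, S=0, T=0, E1 = 1 but E2 = 0.

No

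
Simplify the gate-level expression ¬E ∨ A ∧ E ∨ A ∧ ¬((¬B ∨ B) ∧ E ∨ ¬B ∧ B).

¬E ∨ A ∧ E ∨ A ∧ ¬((¬B ∨ B) ∧ E ∨ ¬B ∧ B)
= ¬E ∨ A ∧ E ∨ A ∧ ¬((¬B ∨ B) ∧ E)   — complement / identity
= ¬E ∨ A ∧ E ∨ A ∧ ¬E   — complement / identity
= ¬E ∨ A   — distribution

¬E ∨ A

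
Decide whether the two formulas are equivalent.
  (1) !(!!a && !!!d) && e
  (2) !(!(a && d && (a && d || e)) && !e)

E1: !(!!a && !!!d) && e
    = !(!!a && !d) && e   (double negation)
    = (!a || d) && e   (De Morgan)
E2: !(!(a && d && (a && d || e)) && !e)
    = a && d && (a && d || e) || e   (De Morgan)
    = a && d || e   (absorption)
These differ: at a=1, d=1, e=0, E1 = 0 but E2 = 1.

No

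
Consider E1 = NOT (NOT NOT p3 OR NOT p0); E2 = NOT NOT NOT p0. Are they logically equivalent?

No

E1: NOT (NOT NOT p3 OR NOT p0)
    = NOT p3 AND p0   — De Morgan
E2: NOT NOT NOT p0
    = NOT p0   — double negation
These differ: at p0=0, p3=0, E1 = 0 but E2 = 1.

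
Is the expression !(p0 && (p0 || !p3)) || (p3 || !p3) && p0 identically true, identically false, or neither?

!(p0 && (p0 || !p3)) || (p3 || !p3) && p0
= !p0 || (p3 || !p3) && p0
= !p0 || p0
= true

identically true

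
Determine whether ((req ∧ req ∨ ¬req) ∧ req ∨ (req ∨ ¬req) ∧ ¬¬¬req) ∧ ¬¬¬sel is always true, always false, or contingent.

((req ∧ req ∨ ¬req) ∧ req ∨ (req ∨ ¬req) ∧ ¬¬¬req) ∧ ¬¬¬sel
= ((req ∧ req ∨ ¬req) ∧ req ∨ (req ∨ ¬req) ∧ ¬req) ∧ ¬¬¬sel   — double negation
= ((req ∨ ¬req) ∧ req ∨ (req ∨ ¬req) ∧ ¬req) ∧ ¬¬¬sel   — idempotence
= (req ∨ ¬req) ∧ (req ∨ ¬req) ∧ ¬¬¬sel   — distribution
= (req ∨ ¬req) ∧ ¬¬¬sel   — idempotence
= (req ∨ ¬req) ∧ ¬sel   — double negation
= ¬sel   — complement / identity
This depends on sel, so it is not a constant.

contingent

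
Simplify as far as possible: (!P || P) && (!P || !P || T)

!P || T

(!P || P) && (!P || !P || T)
= (!P || P) && (!P || T)   [idempotence]
= !P || T   [complement / identity]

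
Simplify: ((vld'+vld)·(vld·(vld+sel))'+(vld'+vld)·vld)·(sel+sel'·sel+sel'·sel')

1

((vld'+vld)·(vld·(vld+sel))'+(vld'+vld)·vld)·(sel+sel'·sel+sel'·sel')
= ((vld'+vld)·vld'+(vld'+vld)·vld)·(sel+sel'·sel+sel'·sel')   (absorption)
= ((vld'+vld)·vld'+(vld'+vld)·vld)·(sel+sel')   (distribution)
= (vld'+vld)·(sel+sel')   (distribution)
= sel+sel'   (complement / identity)
= 1   (complement)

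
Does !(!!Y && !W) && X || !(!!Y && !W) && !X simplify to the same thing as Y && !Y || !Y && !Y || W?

Yes

E1: !(!!Y && !W) && X || !(!!Y && !W) && !X
    = !(!!Y && !W)
    = !Y || W
E2: Y && !Y || !Y && !Y || W
    = !Y || W
Both reduce to !Y || W, so they are equivalent.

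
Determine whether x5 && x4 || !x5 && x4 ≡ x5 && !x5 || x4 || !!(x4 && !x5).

Yes

E1: x5 && x4 || !x5 && x4
    = x4
E2: x5 && !x5 || x4 || !!(x4 && !x5)
    = x4 || !!(x4 && !x5)
    = x4 || x4 && !x5
    = x4
Both reduce to x4, so they are equivalent.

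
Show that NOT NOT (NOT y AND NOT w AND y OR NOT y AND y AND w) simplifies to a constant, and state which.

FALSE

NOT NOT (NOT y AND NOT w AND y OR NOT y AND y AND w)
= NOT NOT (NOT y AND (NOT w AND y OR y AND w))   — distribution
= NOT NOT (NOT y AND y)   — distribution
= NOT y AND y   — double negation
= FALSE   — complement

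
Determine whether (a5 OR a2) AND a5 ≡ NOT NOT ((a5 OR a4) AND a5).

Yes

E1: (a5 OR a2) AND a5
    = a5   — absorption
E2: NOT NOT ((a5 OR a4) AND a5)
    = NOT NOT a5   — absorption
    = a5   — double negation
Both reduce to a5, so they are equivalent.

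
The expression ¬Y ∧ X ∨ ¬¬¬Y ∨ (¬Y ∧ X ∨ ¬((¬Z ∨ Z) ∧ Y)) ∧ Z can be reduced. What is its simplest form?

¬Y ∧ X ∨ ¬¬¬Y ∨ (¬Y ∧ X ∨ ¬((¬Z ∨ Z) ∧ Y)) ∧ Z
= ¬Y ∧ X ∨ ¬Y ∨ (¬Y ∧ X ∨ ¬((¬Z ∨ Z) ∧ Y)) ∧ Z   [double negation]
= ¬Y ∧ X ∨ ¬Y ∨ (¬Y ∧ X ∨ ¬Y) ∧ Z   [complement / identity]
= ¬Y ∧ X ∨ ¬Y   [absorption]
= ¬Y   [absorption]

¬Y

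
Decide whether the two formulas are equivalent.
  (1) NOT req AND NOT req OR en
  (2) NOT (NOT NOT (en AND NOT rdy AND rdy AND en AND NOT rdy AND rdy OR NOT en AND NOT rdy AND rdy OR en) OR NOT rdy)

No

E1: NOT req AND NOT req OR en
    = NOT req OR en
E2: NOT (NOT NOT (en AND NOT rdy AND rdy AND en AND NOT rdy AND rdy OR NOT en AND NOT rdy AND rdy OR en) OR NOT rdy)
    = NOT (NOT NOT (en AND NOT rdy AND rdy OR NOT en AND NOT rdy AND rdy OR en) OR NOT rdy)
    = NOT (en AND NOT rdy AND rdy OR NOT en AND NOT rdy AND rdy OR en) AND rdy
    = NOT (NOT rdy AND rdy OR en) AND rdy
    = NOT en AND rdy
These differ: at en=1, rdy=0, req=0, E1 = 1 but E2 = 0.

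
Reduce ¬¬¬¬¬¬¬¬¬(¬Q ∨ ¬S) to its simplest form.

Q ∧ S

¬¬¬¬¬¬¬¬¬(¬Q ∨ ¬S)
= ¬¬¬¬¬¬¬¬(Q ∧ S)
= ¬¬¬¬¬¬(Q ∧ S)
= ¬¬¬¬(Q ∧ S)
= ¬¬(Q ∧ S)
= Q ∧ S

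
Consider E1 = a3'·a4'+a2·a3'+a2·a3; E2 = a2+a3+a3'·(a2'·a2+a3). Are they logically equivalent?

No

E1: a3'·a4'+a2·a3'+a2·a3
    = a3'·a4'+a2   (distribution)
E2: a2+a3+a3'·(a2'·a2+a3)
    = a2+a3+a3'·a3   (complement / identity)
    = a2+a3   (complement / identity)
These differ: at a2=0, a3=1, a4=0, E1 = 0 but E2 = 1.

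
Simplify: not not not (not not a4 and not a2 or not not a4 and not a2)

not not not (not not a4 and not a2 or not not a4 and not a2)
= not (not not a4 and not a2 or not not a4 and not a2)   (double negation)
= not (not not a4 and not a2)   (idempotence)
= not a4 or a2   (De Morgan)

not a4 or a2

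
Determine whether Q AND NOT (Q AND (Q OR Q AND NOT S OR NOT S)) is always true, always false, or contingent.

always false

Q AND NOT (Q AND (Q OR Q AND NOT S OR NOT S))
= Q AND NOT (Q AND (Q OR NOT S))   (absorption)
= Q AND NOT Q   (absorption)
= FALSE   (complement)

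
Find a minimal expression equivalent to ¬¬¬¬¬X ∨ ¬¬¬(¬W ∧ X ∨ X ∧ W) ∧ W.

¬X

¬¬¬¬¬X ∨ ¬¬¬(¬W ∧ X ∨ X ∧ W) ∧ W
= ¬¬¬¬¬X ∨ ¬¬¬X ∧ W   [distribution]
= ¬¬¬X ∨ ¬¬¬X ∧ W   [double negation]
= ¬¬¬X   [absorption]
= ¬X   [double negation]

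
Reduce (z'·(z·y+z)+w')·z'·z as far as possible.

0

(z'·(z·y+z)+w')·z'·z
= (z'·z+w')·z'·z
= z'·z
= 0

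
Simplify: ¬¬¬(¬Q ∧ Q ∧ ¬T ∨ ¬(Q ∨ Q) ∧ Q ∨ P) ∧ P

¬¬¬(¬Q ∧ Q ∧ ¬T ∨ ¬(Q ∨ Q) ∧ Q ∨ P) ∧ P
= ¬¬¬(¬Q ∧ Q ∧ ¬T ∨ ¬Q ∧ Q ∨ P) ∧ P
= ¬¬¬(¬Q ∧ Q ∨ P) ∧ P
= ¬¬¬P ∧ P
= ¬P ∧ P
= False

False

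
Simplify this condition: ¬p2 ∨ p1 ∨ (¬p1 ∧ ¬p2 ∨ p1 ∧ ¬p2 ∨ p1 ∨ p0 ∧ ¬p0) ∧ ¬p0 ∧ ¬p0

¬p2 ∨ p1 ∨ (¬p1 ∧ ¬p2 ∨ p1 ∧ ¬p2 ∨ p1 ∨ p0 ∧ ¬p0) ∧ ¬p0 ∧ ¬p0
= ¬p2 ∨ p1 ∨ (¬p1 ∧ ¬p2 ∨ p1 ∧ ¬p2 ∨ p1) ∧ ¬p0 ∧ ¬p0   (complement / identity)
= ¬p2 ∨ p1 ∨ (¬p2 ∨ p1) ∧ ¬p0 ∧ ¬p0   (distribution)
= ¬p2 ∨ p1 ∨ (¬p2 ∨ p1) ∧ ¬p0   (idempotence)
= ¬p2 ∨ p1   (absorption)

¬p2 ∨ p1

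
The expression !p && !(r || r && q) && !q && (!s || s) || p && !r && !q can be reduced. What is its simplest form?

!r && !q

!p && !(r || r && q) && !q && (!s || s) || p && !r && !q
= !p && !(r || r && q) && !q || p && !r && !q   (complement / identity)
= !p && !r && !q || p && !r && !q   (absorption)
= !r && !q   (distribution)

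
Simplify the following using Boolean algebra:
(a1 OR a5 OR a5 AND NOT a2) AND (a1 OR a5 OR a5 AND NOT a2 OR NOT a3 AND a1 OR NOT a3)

a1 OR a5

(a1 OR a5 OR a5 AND NOT a2) AND (a1 OR a5 OR a5 AND NOT a2 OR NOT a3 AND a1 OR NOT a3)
= (a1 OR a5 OR a5 AND NOT a2) AND (a1 OR a5 OR a5 AND NOT a2 OR NOT a3)   [absorption]
= a1 OR a5 OR a5 AND NOT a2   [absorption]
= a1 OR a5   [absorption]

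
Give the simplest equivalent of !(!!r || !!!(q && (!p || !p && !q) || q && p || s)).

!(!!r || !!!(q && (!p || !p && !q) || q && p || s))
= !(!!r || !!!(q && !p || q && p || s))   — absorption
= !r && !!(q && !p || q && p || s)   — De Morgan
= !r && !!(q || s)   — distribution
= !r && (q || s)   — double negation

!r && (q || s)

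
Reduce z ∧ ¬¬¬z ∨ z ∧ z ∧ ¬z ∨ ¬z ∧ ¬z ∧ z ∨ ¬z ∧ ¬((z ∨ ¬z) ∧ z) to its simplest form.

¬z

z ∧ ¬¬¬z ∨ z ∧ z ∧ ¬z ∨ ¬z ∧ ¬z ∧ z ∨ ¬z ∧ ¬((z ∨ ¬z) ∧ z)
= z ∧ ¬¬¬z ∨ ¬z ∧ (z ∧ z ∨ ¬z ∧ z) ∨ ¬z ∧ ¬((z ∨ ¬z) ∧ z)   — distribution
= z ∧ ¬¬¬z ∨ ¬z ∧ z ∨ ¬z ∧ ¬((z ∨ ¬z) ∧ z)   — distribution
= z ∧ ¬z ∨ ¬z ∧ z ∨ ¬z ∧ ¬((z ∨ ¬z) ∧ z)   — double negation
= z ∧ ¬z ∨ ¬z ∧ z ∨ ¬z ∧ ¬z   — complement / identity
= z ∧ ¬z ∨ ¬z ∧ ¬z   — complement / identity
= ¬z   — distribution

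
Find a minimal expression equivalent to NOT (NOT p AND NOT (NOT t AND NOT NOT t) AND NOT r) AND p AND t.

NOT (NOT p AND NOT (NOT t AND NOT NOT t) AND NOT r) AND p AND t
= NOT (NOT p AND (t OR NOT t) AND NOT r) AND p AND t
= NOT (NOT p AND NOT r) AND p AND t
= (p OR r) AND p AND t
= p AND t

p AND t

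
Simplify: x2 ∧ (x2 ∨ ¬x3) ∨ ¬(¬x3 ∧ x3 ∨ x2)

x2 ∧ (x2 ∨ ¬x3) ∨ ¬(¬x3 ∧ x3 ∨ x2)
= x2 ∧ (x2 ∨ ¬x3) ∨ ¬x2   (complement / identity)
= x2 ∨ ¬x2   (absorption)
= True   (complement)

True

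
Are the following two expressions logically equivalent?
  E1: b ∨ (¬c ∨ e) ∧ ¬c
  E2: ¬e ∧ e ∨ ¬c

E1: b ∨ (¬c ∨ e) ∧ ¬c
    = b ∨ ¬c   (absorption)
E2: ¬e ∧ e ∨ ¬c
    = ¬c   (complement / identity)
These differ: at b=1, c=1, e=0, E1 = 1 but E2 = 0.

No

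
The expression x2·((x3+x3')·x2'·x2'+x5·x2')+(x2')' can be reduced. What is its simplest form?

x2

x2·((x3+x3')·x2'·x2'+x5·x2')+(x2')'
= x2·x2'·((x3+x3')·x2'+x5)+(x2')'
= x2·x2'·(x2'+x5)+(x2')'
= x2·x2'+(x2')'
= (x2')'
= x2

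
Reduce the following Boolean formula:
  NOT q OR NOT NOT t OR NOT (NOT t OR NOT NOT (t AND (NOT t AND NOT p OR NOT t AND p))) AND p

NOT q OR NOT NOT t OR NOT (NOT t OR NOT NOT (t AND (NOT t AND NOT p OR NOT t AND p))) AND p
= NOT q OR NOT NOT t OR NOT (NOT t OR t AND (NOT t AND NOT p OR NOT t AND p)) AND p   — double negation
= NOT q OR NOT NOT t OR NOT (NOT t OR t AND NOT t) AND p   — distribution
= NOT q OR NOT NOT t OR NOT NOT t AND p   — complement / identity
= NOT q OR NOT NOT t   — absorption
= NOT q OR t   — double negation

NOT q OR t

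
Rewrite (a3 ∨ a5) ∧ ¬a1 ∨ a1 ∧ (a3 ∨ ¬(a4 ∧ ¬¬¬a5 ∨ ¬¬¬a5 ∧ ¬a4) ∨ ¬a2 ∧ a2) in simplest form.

a3 ∨ a5

(a3 ∨ a5) ∧ ¬a1 ∨ a1 ∧ (a3 ∨ ¬(a4 ∧ ¬¬¬a5 ∨ ¬¬¬a5 ∧ ¬a4) ∨ ¬a2 ∧ a2)
= (a3 ∨ a5) ∧ ¬a1 ∨ a1 ∧ (a3 ∨ ¬(a4 ∧ ¬¬¬a5 ∨ ¬¬¬a5 ∧ ¬a4))   — complement / identity
= (a3 ∨ a5) ∧ ¬a1 ∨ a1 ∧ (a3 ∨ ¬¬¬¬a5)   — distribution
= (a3 ∨ a5) ∧ ¬a1 ∨ a1 ∧ (a3 ∨ ¬¬a5)   — double negation
= (a3 ∨ a5) ∧ ¬a1 ∨ a1 ∧ (a3 ∨ a5)   — double negation
= a3 ∨ a5   — distribution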